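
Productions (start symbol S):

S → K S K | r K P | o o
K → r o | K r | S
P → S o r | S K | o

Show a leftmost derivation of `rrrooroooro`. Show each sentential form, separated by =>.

S => KSK => SSK => rKPSK => rKrPSK => rSrPSK => rrKPrPSK => rrroPrPSK => rrroorPSK => rrrooroSK => rrrooroooK => rrrooroooro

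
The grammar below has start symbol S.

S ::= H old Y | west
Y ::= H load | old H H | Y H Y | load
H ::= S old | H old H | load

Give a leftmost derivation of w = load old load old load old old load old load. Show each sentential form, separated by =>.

S => H old Y   [S ::= H old Y]
H old Y => H old H old Y   [H ::= H old H]
H old H old Y => S old old H old Y   [H ::= S old]
S old old H old Y => H old Y old old H old Y   [S ::= H old Y]
H old Y old old H old Y => H old H old Y old old H old Y   [H ::= H old H]
H old H old Y old old H old Y => load old H old Y old old H old Y   [H ::= load]
load old H old Y old old H old Y => load old load old Y old old H old Y   [H ::= load]
load old load old Y old old H old Y => load old load old load old old H old Y   [Y ::= load]
load old load old load old old H old Y => load old load old load old old load old Y   [H ::= load]
load old load old load old old load old Y => load old load old load old old load old load   [Y ::= load]

S => H old Y => H old H old Y => S old old H old Y => H old Y old old H old Y => H old H old Y old old H old Y => load old H old Y old old H old Y => load old load old Y old old H old Y => load old load old load old old H old Y => load old load old load old old load old Y => load old load old load old old load old load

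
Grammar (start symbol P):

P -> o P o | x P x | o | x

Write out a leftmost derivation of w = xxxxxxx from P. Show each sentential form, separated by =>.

P => xPx   [P -> x P x]
xPx => xxPxx   [P -> x P x]
xxPxx => xxxPxxx   [P -> x P x]
xxxPxxx => xxxxxxx   [P -> x]

P=>xPx=>xxPxx=>xxxPxxx=>xxxxxxx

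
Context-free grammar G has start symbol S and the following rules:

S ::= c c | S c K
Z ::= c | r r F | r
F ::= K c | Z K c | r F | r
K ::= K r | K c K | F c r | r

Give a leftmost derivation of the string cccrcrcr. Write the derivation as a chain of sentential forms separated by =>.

S => ScK => cccK => cccKcK => cccrcK => cccrcFcr => cccrcrcr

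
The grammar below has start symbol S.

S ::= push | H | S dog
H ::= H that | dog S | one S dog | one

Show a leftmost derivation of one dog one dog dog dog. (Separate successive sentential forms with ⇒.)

S ⇒ H   [S ::= H]
H ⇒ one S dog   [H ::= one S dog]
one S dog ⇒ one S dog dog   [S ::= S dog]
one S dog dog ⇒ one S dog dog dog   [S ::= S dog]
one S dog dog dog ⇒ one H dog dog dog   [S ::= H]
one H dog dog dog ⇒ one dog S dog dog dog   [H ::= dog S]
one dog S dog dog dog ⇒ one dog H dog dog dog   [S ::= H]
one dog H dog dog dog ⇒ one dog one dog dog dog   [H ::= one]

S ⇒ H ⇒ one S dog ⇒ one S dog dog ⇒ one S dog dog dog ⇒ one H dog dog dog ⇒ one dog S dog dog dog ⇒ one dog H dog dog dog ⇒ one dog one dog dog dog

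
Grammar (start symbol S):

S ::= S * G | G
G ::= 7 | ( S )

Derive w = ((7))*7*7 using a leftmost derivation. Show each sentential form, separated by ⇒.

S ⇒ S*G ⇒ S*G*G ⇒ G*G*G ⇒ (S)*G*G ⇒ (G)*G*G ⇒ ((S))*G*G ⇒ ((G))*G*G ⇒ ((7))*G*G ⇒ ((7))*7*G ⇒ ((7))*7*7

S ⇒ S*G   [S ::= S * G]
S*G ⇒ S*G*G   [S ::= S * G]
S*G*G ⇒ G*G*G   [S ::= G]
G*G*G ⇒ (S)*G*G   [G ::= ( S )]
(S)*G*G ⇒ (G)*G*G   [S ::= G]
(G)*G*G ⇒ ((S))*G*G   [G ::= ( S )]
((S))*G*G ⇒ ((G))*G*G   [S ::= G]
((G))*G*G ⇒ ((7))*G*G   [G ::= 7]
((7))*G*G ⇒ ((7))*7*G   [G ::= 7]
((7))*7*G ⇒ ((7))*7*7   [G ::= 7]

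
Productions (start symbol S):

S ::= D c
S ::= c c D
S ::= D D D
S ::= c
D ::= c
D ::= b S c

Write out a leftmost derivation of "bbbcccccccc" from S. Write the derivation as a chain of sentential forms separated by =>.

S => DDD => bScDD => bDccDD => bbScccDD => bbDccccDD => bbbScccccDD => bbbccccccDD => bbbcccccccD => bbbcccccccc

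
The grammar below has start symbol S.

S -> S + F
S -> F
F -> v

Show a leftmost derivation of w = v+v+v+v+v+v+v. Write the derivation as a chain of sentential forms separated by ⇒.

S⇒S+F⇒S+F+F⇒S+F+F+F⇒S+F+F+F+F⇒S+F+F+F+F+F⇒S+F+F+F+F+F+F⇒F+F+F+F+F+F+F⇒v+F+F+F+F+F+F⇒v+v+F+F+F+F+F⇒v+v+v+F+F+F+F⇒v+v+v+v+F+F+F⇒v+v+v+v+v+F+F⇒v+v+v+v+v+v+F⇒v+v+v+v+v+v+v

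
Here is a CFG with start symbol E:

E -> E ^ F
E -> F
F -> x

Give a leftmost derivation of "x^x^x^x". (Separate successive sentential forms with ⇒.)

E ⇒ E^F ⇒ E^F^F ⇒ E^F^F^F ⇒ F^F^F^F ⇒ x^F^F^F ⇒ x^x^F^F ⇒ x^x^x^F ⇒ x^x^x^x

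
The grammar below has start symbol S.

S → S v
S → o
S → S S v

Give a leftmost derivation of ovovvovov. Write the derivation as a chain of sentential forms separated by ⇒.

S ⇒ SSv   [S → S S v]
SSv ⇒ SSvSv   [S → S S v]
SSvSv ⇒ SvSvSv   [S → S v]
SvSvSv ⇒ SSvvSvSv   [S → S S v]
SSvvSvSv ⇒ SvSvvSvSv   [S → S v]
SvSvvSvSv ⇒ ovSvvSvSv   [S → o]
ovSvvSvSv ⇒ ovovvSvSv   [S → o]
ovovvSvSv ⇒ ovovvovSv   [S → o]
ovovvovSv ⇒ ovovvovov   [S → o]

S ⇒ SSv ⇒ SSvSv ⇒ SvSvSv ⇒ SSvvSvSv ⇒ SvSvvSvSv ⇒ ovSvvSvSv ⇒ ovovvSvSv ⇒ ovovvovSv ⇒ ovovvovov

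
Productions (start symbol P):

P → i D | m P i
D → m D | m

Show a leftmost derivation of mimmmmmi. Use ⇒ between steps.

P ⇒ mPi ⇒ miDi ⇒ mimDi ⇒ mimmDi ⇒ mimmmDi ⇒ mimmmmDi ⇒ mimmmmmi

P ⇒ mPi   [P → m P i]
mPi ⇒ miDi   [P → i D]
miDi ⇒ mimDi   [D → m D]
mimDi ⇒ mimmDi   [D → m D]
mimmDi ⇒ mimmmDi   [D → m D]
mimmmDi ⇒ mimmmmDi   [D → m D]
mimmmmDi ⇒ mimmmmmi   [D → m]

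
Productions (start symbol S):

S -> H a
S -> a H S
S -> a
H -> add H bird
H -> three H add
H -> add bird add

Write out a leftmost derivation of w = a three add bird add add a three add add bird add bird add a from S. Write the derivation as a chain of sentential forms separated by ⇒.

S ⇒ a H S ⇒ a three H add S ⇒ a three add bird add add S ⇒ a three add bird add add a H S ⇒ a three add bird add add a three H add S ⇒ a three add bird add add a three add H bird add S ⇒ a three add bird add add a three add add bird add bird add S ⇒ a three add bird add add a three add add bird add bird add a

S ⇒ a H S   [S -> a H S]
a H S ⇒ a three H add S   [H -> three H add]
a three H add S ⇒ a three add bird add add S   [H -> add bird add]
a three add bird add add S ⇒ a three add bird add add a H S   [S -> a H S]
a three add bird add add a H S ⇒ a three add bird add add a three H add S   [H -> three H add]
a three add bird add add a three H add S ⇒ a three add bird add add a three add H bird add S   [H -> add H bird]
a three add bird add add a three add H bird add S ⇒ a three add bird add add a three add add bird add bird add S   [H -> add bird add]
a three add bird add add a three add add bird add bird add S ⇒ a three add bird add add a three add add bird add bird add a   [S -> a]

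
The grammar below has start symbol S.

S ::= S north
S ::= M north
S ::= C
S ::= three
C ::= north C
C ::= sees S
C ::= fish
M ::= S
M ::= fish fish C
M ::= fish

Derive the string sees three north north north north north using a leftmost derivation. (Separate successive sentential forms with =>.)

S => C => sees S => sees S north => sees S north north => sees S north north north => sees M north north north north => sees S north north north north => sees S north north north north north => sees three north north north north north

S => C   [S ::= C]
C => sees S   [C ::= sees S]
sees S => sees S north   [S ::= S north]
sees S north => sees S north north   [S ::= S north]
sees S north north => sees S north north north   [S ::= S north]
sees S north north north => sees M north north north north   [S ::= M north]
sees M north north north north => sees S north north north north   [M ::= S]
sees S north north north north => sees S north north north north north   [S ::= S north]
sees S north north north north north => sees three north north north north north   [S ::= three]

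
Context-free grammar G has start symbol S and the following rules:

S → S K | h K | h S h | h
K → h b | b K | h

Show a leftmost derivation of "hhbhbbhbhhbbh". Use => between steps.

S => SK => SKK => hShKK => hSKhKK => hhKKhKK => hhbKKhKK => hhbhbKhKK => hhbhbbKhKK => hhbhbbhbhKK => hhbhbbhbhhbK => hhbhbbhbhhbbK => hhbhbbhbhhbbh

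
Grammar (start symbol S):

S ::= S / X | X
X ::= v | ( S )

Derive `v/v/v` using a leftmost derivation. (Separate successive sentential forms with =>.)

S => S/X   [S ::= S / X]
S/X => S/X/X   [S ::= S / X]
S/X/X => X/X/X   [S ::= X]
X/X/X => v/X/X   [X ::= v]
v/X/X => v/v/X   [X ::= v]
v/v/X => v/v/v   [X ::= v]

S => S/X => S/X/X => X/X/X => v/X/X => v/v/X => v/v/v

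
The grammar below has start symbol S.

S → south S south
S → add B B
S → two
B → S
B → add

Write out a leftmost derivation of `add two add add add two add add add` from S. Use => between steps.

S => add B B => add S B => add two B => add two S => add two add B B => add two add S B => add two add add B B B => add two add add S B B => add two add add add B B B B => add two add add add S B B B => add two add add add two B B B => add two add add add two add B B => add two add add add two add add B => add two add add add two add add add

S => add B B   [S → add B B]
add B B => add S B   [B → S]
add S B => add two B   [S → two]
add two B => add two S   [B → S]
add two S => add two add B B   [S → add B B]
add two add B B => add two add S B   [B → S]
add two add S B => add two add add B B B   [S → add B B]
add two add add B B B => add two add add S B B   [B → S]
add two add add S B B => add two add add add B B B B   [S → add B B]
add two add add add B B B B => add two add add add S B B B   [B → S]
add two add add add S B B B => add two add add add two B B B   [S → two]
add two add add add two B B B => add two add add add two add B B   [B → add]
add two add add add two add B B => add two add add add two add add B   [B → add]
add two add add add two add add B => add two add add add two add add add   [B → add]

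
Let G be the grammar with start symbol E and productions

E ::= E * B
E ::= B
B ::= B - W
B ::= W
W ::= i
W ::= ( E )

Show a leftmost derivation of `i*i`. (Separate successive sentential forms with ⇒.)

E ⇒ E*B   [E ::= E * B]
E*B ⇒ B*B   [E ::= B]
B*B ⇒ W*B   [B ::= W]
W*B ⇒ i*B   [W ::= i]
i*B ⇒ i*W   [B ::= W]
i*W ⇒ i*i   [W ::= i]

E⇒E*B⇒B*B⇒W*B⇒i*B⇒i*W⇒i*i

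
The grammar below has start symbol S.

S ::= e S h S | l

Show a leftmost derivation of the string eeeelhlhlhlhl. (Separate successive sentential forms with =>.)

S => eShS   [S ::= e S h S]
eShS => eeShShS   [S ::= e S h S]
eeShShS => eeeShShShS   [S ::= e S h S]
eeeShShShS => eeeeShShShShS   [S ::= e S h S]
eeeeShShShShS => eeeelhShShShS   [S ::= l]
eeeelhShShShS => eeeelhlhShShS   [S ::= l]
eeeelhlhShShS => eeeelhlhlhShS   [S ::= l]
eeeelhlhlhShS => eeeelhlhlhlhS   [S ::= l]
eeeelhlhlhlhS => eeeelhlhlhlhl   [S ::= l]

S => eShS => eeShShS => eeeShShShS => eeeeShShShShS => eeeelhShShShS => eeeelhlhShShS => eeeelhlhlhShS => eeeelhlhlhlhS => eeeelhlhlhlhl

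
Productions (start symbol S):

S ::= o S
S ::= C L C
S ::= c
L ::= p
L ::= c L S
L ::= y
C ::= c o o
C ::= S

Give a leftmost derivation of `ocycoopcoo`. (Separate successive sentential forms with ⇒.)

S ⇒ CLC   [S ::= C L C]
CLC ⇒ SLC   [C ::= S]
SLC ⇒ oSLC   [S ::= o S]
oSLC ⇒ oCLCLC   [S ::= C L C]
oCLCLC ⇒ oSLCLC   [C ::= S]
oSLCLC ⇒ ocLCLC   [S ::= c]
ocLCLC ⇒ ocyCLC   [L ::= y]
ocyCLC ⇒ ocycooLC   [C ::= c o o]
ocycooLC ⇒ ocycoopC   [L ::= p]
ocycoopC ⇒ ocycoopcoo   [C ::= c o o]

S⇒CLC⇒SLC⇒oSLC⇒oCLCLC⇒oSLCLC⇒ocLCLC⇒ocyCLC⇒ocycooLC⇒ocycoopC⇒ocycoopcoo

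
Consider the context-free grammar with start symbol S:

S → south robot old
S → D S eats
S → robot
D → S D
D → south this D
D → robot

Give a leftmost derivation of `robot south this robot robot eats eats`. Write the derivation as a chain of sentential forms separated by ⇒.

S ⇒ D S eats ⇒ robot S eats ⇒ robot D S eats eats ⇒ robot south this D S eats eats ⇒ robot south this robot S eats eats ⇒ robot south this robot robot eats eats

S ⇒ D S eats   [S → D S eats]
D S eats ⇒ robot S eats   [D → robot]
robot S eats ⇒ robot D S eats eats   [S → D S eats]
robot D S eats eats ⇒ robot south this D S eats eats   [D → south this D]
robot south this D S eats eats ⇒ robot south this robot S eats eats   [D → robot]
robot south this robot S eats eats ⇒ robot south this robot robot eats eats   [S → robot]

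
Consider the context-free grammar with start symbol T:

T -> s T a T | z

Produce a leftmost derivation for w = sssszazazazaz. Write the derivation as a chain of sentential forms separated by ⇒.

T ⇒ sTaT ⇒ ssTaTaT ⇒ sssTaTaTaT ⇒ ssssTaTaTaTaT ⇒ sssszaTaTaTaT ⇒ sssszazaTaTaT ⇒ sssszazazaTaT ⇒ sssszazazazaT ⇒ sssszazazazaz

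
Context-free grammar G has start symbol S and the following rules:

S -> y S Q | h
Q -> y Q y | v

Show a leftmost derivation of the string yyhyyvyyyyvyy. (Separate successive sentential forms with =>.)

S=>ySQ=>yySQQ=>yyhQQ=>yyhyQyQ=>yyhyyQyyQ=>yyhyyvyyQ=>yyhyyvyyyQy=>yyhyyvyyyyQyy=>yyhyyvyyyyvyy

S => ySQ   [S -> y S Q]
ySQ => yySQQ   [S -> y S Q]
yySQQ => yyhQQ   [S -> h]
yyhQQ => yyhyQyQ   [Q -> y Q y]
yyhyQyQ => yyhyyQyyQ   [Q -> y Q y]
yyhyyQyyQ => yyhyyvyyQ   [Q -> v]
yyhyyvyyQ => yyhyyvyyyQy   [Q -> y Q y]
yyhyyvyyyQy => yyhyyvyyyyQyy   [Q -> y Q y]
yyhyyvyyyyQyy => yyhyyvyyyyvyy   [Q -> v]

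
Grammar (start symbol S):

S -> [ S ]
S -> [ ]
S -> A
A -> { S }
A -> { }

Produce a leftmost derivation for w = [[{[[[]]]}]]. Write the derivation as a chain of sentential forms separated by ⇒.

S ⇒ [S] ⇒ [[S]] ⇒ [[A]] ⇒ [[{S}]] ⇒ [[{[S]}]] ⇒ [[{[[S]]}]] ⇒ [[{[[[]]]}]]

S ⇒ [S]   [S -> [ S ]]
[S] ⇒ [[S]]   [S -> [ S ]]
[[S]] ⇒ [[A]]   [S -> A]
[[A]] ⇒ [[{S}]]   [A -> { S }]
[[{S}]] ⇒ [[{[S]}]]   [S -> [ S ]]
[[{[S]}]] ⇒ [[{[[S]]}]]   [S -> [ S ]]
[[{[[S]]}]] ⇒ [[{[[[]]]}]]   [S -> [ ]]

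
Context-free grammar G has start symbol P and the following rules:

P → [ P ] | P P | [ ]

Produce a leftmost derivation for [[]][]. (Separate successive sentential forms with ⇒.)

P ⇒ PP   [P → P P]
PP ⇒ [P]P   [P → [ P ]]
[P]P ⇒ [[]]P   [P → [ ]]
[[]]P ⇒ [[]][]   [P → [ ]]

P ⇒ PP ⇒ [P]P ⇒ [[]]P ⇒ [[]][]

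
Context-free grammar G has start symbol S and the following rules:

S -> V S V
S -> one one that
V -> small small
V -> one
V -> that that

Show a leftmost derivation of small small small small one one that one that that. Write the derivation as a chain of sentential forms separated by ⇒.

S ⇒ V S V   [S -> V S V]
V S V ⇒ small small S V   [V -> small small]
small small S V ⇒ small small V S V V   [S -> V S V]
small small V S V V ⇒ small small small small S V V   [V -> small small]
small small small small S V V ⇒ small small small small one one that V V   [S -> one one that]
small small small small one one that V V ⇒ small small small small one one that one V   [V -> one]
small small small small one one that one V ⇒ small small small small one one that one that that   [V -> that that]

S ⇒ V S V ⇒ small small S V ⇒ small small V S V V ⇒ small small small small S V V ⇒ small small small small one one that V V ⇒ small small small small one one that one V ⇒ small small small small one one that one that that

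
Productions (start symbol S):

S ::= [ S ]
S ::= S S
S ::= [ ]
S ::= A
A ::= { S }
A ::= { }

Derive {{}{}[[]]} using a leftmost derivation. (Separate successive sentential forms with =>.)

S => A   [S ::= A]
A => {S}   [A ::= { S }]
{S} => {SS}   [S ::= S S]
{SS} => {SSS}   [S ::= S S]
{SSS} => {ASS}   [S ::= A]
{ASS} => {{}SS}   [A ::= { }]
{{}SS} => {{}AS}   [S ::= A]
{{}AS} => {{}{}S}   [A ::= { }]
{{}{}S} => {{}{}[S]}   [S ::= [ S ]]
{{}{}[S]} => {{}{}[[]]}   [S ::= [ ]]

S => A => {S} => {SS} => {SSS} => {ASS} => {{}SS} => {{}AS} => {{}{}S} => {{}{}[S]} => {{}{}[[]]}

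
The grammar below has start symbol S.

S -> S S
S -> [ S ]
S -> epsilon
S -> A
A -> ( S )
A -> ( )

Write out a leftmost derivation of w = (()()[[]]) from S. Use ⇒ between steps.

S ⇒ A   [S -> A]
A ⇒ (S)   [A -> ( S )]
(S) ⇒ (SS)   [S -> S S]
(SS) ⇒ (SSS)   [S -> S S]
(SSS) ⇒ (ASS)   [S -> A]
(ASS) ⇒ (()SS)   [A -> ( )]
(()SS) ⇒ (()AS)   [S -> A]
(()AS) ⇒ (()()S)   [A -> ( )]
(()()S) ⇒ (()()[S])   [S -> [ S ]]
(()()[S]) ⇒ (()()[[S]])   [S -> [ S ]]
(()()[[S]]) ⇒ (()()[[]])   [S -> epsilon]

S ⇒ A ⇒ (S) ⇒ (SS) ⇒ (SSS) ⇒ (ASS) ⇒ (()SS) ⇒ (()AS) ⇒ (()()S) ⇒ (()()[S]) ⇒ (()()[[S]]) ⇒ (()()[[]])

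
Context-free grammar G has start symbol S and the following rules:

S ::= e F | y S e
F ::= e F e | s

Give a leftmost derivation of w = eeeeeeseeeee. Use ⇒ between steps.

S ⇒ eF ⇒ eeFe ⇒ eeeFee ⇒ eeeeFeee ⇒ eeeeeFeeee ⇒ eeeeeeFeeeee ⇒ eeeeeeseeeee

S ⇒ eF   [S ::= e F]
eF ⇒ eeFe   [F ::= e F e]
eeFe ⇒ eeeFee   [F ::= e F e]
eeeFee ⇒ eeeeFeee   [F ::= e F e]
eeeeFeee ⇒ eeeeeFeeee   [F ::= e F e]
eeeeeFeeee ⇒ eeeeeeFeeeee   [F ::= e F e]
eeeeeeFeeeee ⇒ eeeeeeseeeee   [F ::= s]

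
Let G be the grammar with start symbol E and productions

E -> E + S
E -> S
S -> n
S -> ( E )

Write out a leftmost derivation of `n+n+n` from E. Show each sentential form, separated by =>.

E => E+S => E+S+S => S+S+S => n+S+S => n+n+S => n+n+n

E => E+S   [E -> E + S]
E+S => E+S+S   [E -> E + S]
E+S+S => S+S+S   [E -> S]
S+S+S => n+S+S   [S -> n]
n+S+S => n+n+S   [S -> n]
n+n+S => n+n+n   [S -> n]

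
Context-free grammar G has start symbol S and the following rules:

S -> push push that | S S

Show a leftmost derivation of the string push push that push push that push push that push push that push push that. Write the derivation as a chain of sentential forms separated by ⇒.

S ⇒ S S ⇒ S S S ⇒ S S S S ⇒ S S S S S ⇒ push push that S S S S ⇒ push push that push push that S S S ⇒ push push that push push that push push that S S ⇒ push push that push push that push push that push push that S ⇒ push push that push push that push push that push push that push push that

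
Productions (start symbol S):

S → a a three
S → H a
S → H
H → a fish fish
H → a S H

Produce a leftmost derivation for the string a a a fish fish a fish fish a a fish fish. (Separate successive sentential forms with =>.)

S => H => a S H => a H a H => a a S H a H => a a H H a H => a a a fish fish H a H => a a a fish fish a fish fish a H => a a a fish fish a fish fish a a fish fish

S => H   [S → H]
H => a S H   [H → a S H]
a S H => a H a H   [S → H a]
a H a H => a a S H a H   [H → a S H]
a a S H a H => a a H H a H   [S → H]
a a H H a H => a a a fish fish H a H   [H → a fish fish]
a a a fish fish H a H => a a a fish fish a fish fish a H   [H → a fish fish]
a a a fish fish a fish fish a H => a a a fish fish a fish fish a a fish fish   [H → a fish fish]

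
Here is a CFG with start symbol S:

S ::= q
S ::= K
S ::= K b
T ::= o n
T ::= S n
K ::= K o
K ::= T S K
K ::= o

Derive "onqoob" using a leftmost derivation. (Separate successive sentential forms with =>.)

S => Kb => Kob => TSKob => onSKob => onqKob => onqoob

S => Kb   [S ::= K b]
Kb => Kob   [K ::= K o]
Kob => TSKob   [K ::= T S K]
TSKob => onSKob   [T ::= o n]
onSKob => onqKob   [S ::= q]
onqKob => onqoob   [K ::= o]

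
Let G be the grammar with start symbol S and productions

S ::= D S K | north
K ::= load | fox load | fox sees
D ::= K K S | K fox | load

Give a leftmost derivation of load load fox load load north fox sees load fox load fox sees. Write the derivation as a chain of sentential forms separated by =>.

S => D S K => load S K => load D S K K => load K fox S K K => load load fox S K K => load load fox D S K K K => load load fox load S K K K => load load fox load D S K K K K => load load fox load load S K K K K => load load fox load load north K K K K => load load fox load load north fox sees K K K => load load fox load load north fox sees load K K => load load fox load load north fox sees load fox load K => load load fox load load north fox sees load fox load fox sees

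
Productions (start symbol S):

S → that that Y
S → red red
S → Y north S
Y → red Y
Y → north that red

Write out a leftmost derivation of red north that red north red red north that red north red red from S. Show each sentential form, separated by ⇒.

S ⇒ Y north S ⇒ red Y north S ⇒ red north that red north S ⇒ red north that red north Y north S ⇒ red north that red north red Y north S ⇒ red north that red north red red Y north S ⇒ red north that red north red red north that red north S ⇒ red north that red north red red north that red north red red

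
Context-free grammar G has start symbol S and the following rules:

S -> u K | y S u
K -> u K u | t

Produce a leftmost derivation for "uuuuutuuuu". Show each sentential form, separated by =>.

S => uK => uuKu => uuuKuu => uuuuKuuu => uuuuuKuuuu => uuuuutuuuu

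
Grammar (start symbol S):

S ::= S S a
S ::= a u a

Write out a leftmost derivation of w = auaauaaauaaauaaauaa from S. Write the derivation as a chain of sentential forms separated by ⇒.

S ⇒ SSa ⇒ SSaSa ⇒ SSaSaSa ⇒ SSaSaSaSa ⇒ auaSaSaSaSa ⇒ auaauaaSaSaSa ⇒ auaauaaauaaSaSa ⇒ auaauaaauaaauaaSa ⇒ auaauaaauaaauaaauaa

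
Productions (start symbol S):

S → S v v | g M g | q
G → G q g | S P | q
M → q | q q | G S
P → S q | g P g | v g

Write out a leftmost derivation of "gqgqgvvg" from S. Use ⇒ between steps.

S ⇒ gMg ⇒ gGSg ⇒ gqSg ⇒ gqSvvg ⇒ gqgMgvvg ⇒ gqgqgvvg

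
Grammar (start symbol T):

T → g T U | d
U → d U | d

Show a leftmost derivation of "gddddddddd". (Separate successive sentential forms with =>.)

T => gTU => gdU => gddU => gdddU => gddddU => gdddddU => gddddddU => gdddddddU => gddddddddU => gddddddddd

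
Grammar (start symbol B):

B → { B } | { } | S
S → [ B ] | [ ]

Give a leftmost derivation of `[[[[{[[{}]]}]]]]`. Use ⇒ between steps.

B ⇒ S   [B → S]
S ⇒ [B]   [S → [ B ]]
[B] ⇒ [S]   [B → S]
[S] ⇒ [[B]]   [S → [ B ]]
[[B]] ⇒ [[S]]   [B → S]
[[S]] ⇒ [[[B]]]   [S → [ B ]]
[[[B]]] ⇒ [[[S]]]   [B → S]
[[[S]]] ⇒ [[[[B]]]]   [S → [ B ]]
[[[[B]]]] ⇒ [[[[{B}]]]]   [B → { B }]
[[[[{B}]]]] ⇒ [[[[{S}]]]]   [B → S]
[[[[{S}]]]] ⇒ [[[[{[B]}]]]]   [S → [ B ]]
[[[[{[B]}]]]] ⇒ [[[[{[S]}]]]]   [B → S]
[[[[{[S]}]]]] ⇒ [[[[{[[B]]}]]]]   [S → [ B ]]
[[[[{[[B]]}]]]] ⇒ [[[[{[[{}]]}]]]]   [B → { }]

B ⇒ S ⇒ [B] ⇒ [S] ⇒ [[B]] ⇒ [[S]] ⇒ [[[B]]] ⇒ [[[S]]] ⇒ [[[[B]]]] ⇒ [[[[{B}]]]] ⇒ [[[[{S}]]]] ⇒ [[[[{[B]}]]]] ⇒ [[[[{[S]}]]]] ⇒ [[[[{[[B]]}]]]] ⇒ [[[[{[[{}]]}]]]]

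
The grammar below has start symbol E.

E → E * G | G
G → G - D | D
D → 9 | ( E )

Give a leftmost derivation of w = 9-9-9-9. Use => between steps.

E => G   [E → G]
G => G-D   [G → G - D]
G-D => G-D-D   [G → G - D]
G-D-D => G-D-D-D   [G → G - D]
G-D-D-D => D-D-D-D   [G → D]
D-D-D-D => 9-D-D-D   [D → 9]
9-D-D-D => 9-9-D-D   [D → 9]
9-9-D-D => 9-9-9-D   [D → 9]
9-9-9-D => 9-9-9-9   [D → 9]

E => G => G-D => G-D-D => G-D-D-D => D-D-D-D => 9-D-D-D => 9-9-D-D => 9-9-9-D => 9-9-9-9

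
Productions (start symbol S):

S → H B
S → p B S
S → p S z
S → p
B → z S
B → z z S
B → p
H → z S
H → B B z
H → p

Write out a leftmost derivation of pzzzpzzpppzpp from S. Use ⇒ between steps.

S⇒pBS⇒pzSS⇒pzHBS⇒pzBBzBS⇒pzzzSBzBS⇒pzzzpBSBzBS⇒pzzzpzzSSBzBS⇒pzzzpzzpSBzBS⇒pzzzpzzppBzBS⇒pzzzpzzpppzBS⇒pzzzpzzpppzpS⇒pzzzpzzpppzpp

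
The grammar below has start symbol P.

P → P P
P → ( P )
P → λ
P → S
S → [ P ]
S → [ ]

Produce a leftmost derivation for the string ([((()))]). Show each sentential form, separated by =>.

P => (P)   [P → ( P )]
(P) => (S)   [P → S]
(S) => ([P])   [S → [ P ]]
([P]) => ([(P)])   [P → ( P )]
([(P)]) => ([(PP)])   [P → P P]
([(PP)]) => ([((P)P)])   [P → ( P )]
([((P)P)]) => ([(((P))P)])   [P → ( P )]
([(((P))P)]) => ([((())P)])   [P → λ]
([((())P)]) => ([((()))])   [P → λ]

P => (P) => (S) => ([P]) => ([(P)]) => ([(PP)]) => ([((P)P)]) => ([(((P))P)]) => ([((())P)]) => ([((()))])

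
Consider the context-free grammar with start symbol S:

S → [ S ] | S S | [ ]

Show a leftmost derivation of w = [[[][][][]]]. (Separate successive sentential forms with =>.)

S => [S] => [[S]] => [[SS]] => [[SSS]] => [[SSSS]] => [[[]SSS]] => [[[][]SS]] => [[[][][]S]] => [[[][][][]]]

S => [S]   [S → [ S ]]
[S] => [[S]]   [S → [ S ]]
[[S]] => [[SS]]   [S → S S]
[[SS]] => [[SSS]]   [S → S S]
[[SSS]] => [[SSSS]]   [S → S S]
[[SSSS]] => [[[]SSS]]   [S → [ ]]
[[[]SSS]] => [[[][]SS]]   [S → [ ]]
[[[][]SS]] => [[[][][]S]]   [S → [ ]]
[[[][][]S]] => [[[][][][]]]   [S → [ ]]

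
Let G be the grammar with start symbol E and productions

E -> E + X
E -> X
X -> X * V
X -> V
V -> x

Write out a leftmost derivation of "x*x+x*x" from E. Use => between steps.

E => E+X   [E -> E + X]
E+X => X+X   [E -> X]
X+X => X*V+X   [X -> X * V]
X*V+X => V*V+X   [X -> V]
V*V+X => x*V+X   [V -> x]
x*V+X => x*x+X   [V -> x]
x*x+X => x*x+X*V   [X -> X * V]
x*x+X*V => x*x+V*V   [X -> V]
x*x+V*V => x*x+x*V   [V -> x]
x*x+x*V => x*x+x*x   [V -> x]

E=>E+X=>X+X=>X*V+X=>V*V+X=>x*V+X=>x*x+X=>x*x+X*V=>x*x+V*V=>x*x+x*V=>x*x+x*x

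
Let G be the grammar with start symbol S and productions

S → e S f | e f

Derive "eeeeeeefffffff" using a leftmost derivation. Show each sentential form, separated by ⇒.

S ⇒ eSf ⇒ eeSff ⇒ eeeSfff ⇒ eeeeSffff ⇒ eeeeeSfffff ⇒ eeeeeeSffffff ⇒ eeeeeeefffffff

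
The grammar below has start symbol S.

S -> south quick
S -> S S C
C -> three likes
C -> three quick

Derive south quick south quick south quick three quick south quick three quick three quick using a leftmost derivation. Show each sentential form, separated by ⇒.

S ⇒ S S C ⇒ south quick S C ⇒ south quick S S C C ⇒ south quick S S C S C C ⇒ south quick south quick S C S C C ⇒ south quick south quick south quick C S C C ⇒ south quick south quick south quick three quick S C C ⇒ south quick south quick south quick three quick south quick C C ⇒ south quick south quick south quick three quick south quick three quick C ⇒ south quick south quick south quick three quick south quick three quick three quick

S ⇒ S S C   [S -> S S C]
S S C ⇒ south quick S C   [S -> south quick]
south quick S C ⇒ south quick S S C C   [S -> S S C]
south quick S S C C ⇒ south quick S S C S C C   [S -> S S C]
south quick S S C S C C ⇒ south quick south quick S C S C C   [S -> south quick]
south quick south quick S C S C C ⇒ south quick south quick south quick C S C C   [S -> south quick]
south quick south quick south quick C S C C ⇒ south quick south quick south quick three quick S C C   [C -> three quick]
south quick south quick south quick three quick S C C ⇒ south quick south quick south quick three quick south quick C C   [S -> south quick]
south quick south quick south quick three quick south quick C C ⇒ south quick south quick south quick three quick south quick three quick C   [C -> three quick]
south quick south quick south quick three quick south quick three quick C ⇒ south quick south quick south quick three quick south quick three quick three quick   [C -> three quick]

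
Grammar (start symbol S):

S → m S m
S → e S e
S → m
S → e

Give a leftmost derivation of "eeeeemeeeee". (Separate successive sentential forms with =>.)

S => eSe   [S → e S e]
eSe => eeSee   [S → e S e]
eeSee => eeeSeee   [S → e S e]
eeeSeee => eeeeSeeee   [S → e S e]
eeeeSeeee => eeeeeSeeeee   [S → e S e]
eeeeeSeeeee => eeeeemeeeee   [S → m]

S => eSe => eeSee => eeeSeee => eeeeSeeee => eeeeeSeeeee => eeeeemeeeee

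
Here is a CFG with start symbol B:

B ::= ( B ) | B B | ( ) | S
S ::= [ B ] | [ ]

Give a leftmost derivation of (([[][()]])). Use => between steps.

B => (B)   [B ::= ( B )]
(B) => ((B))   [B ::= ( B )]
((B)) => ((S))   [B ::= S]
((S)) => (([B]))   [S ::= [ B ]]
(([B])) => (([BB]))   [B ::= B B]
(([BB])) => (([SB]))   [B ::= S]
(([SB])) => (([[]B]))   [S ::= [ ]]
(([[]B])) => (([[]S]))   [B ::= S]
(([[]S])) => (([[][B]]))   [S ::= [ B ]]
(([[][B]])) => (([[][()]]))   [B ::= ( )]

B => (B) => ((B)) => ((S)) => (([B])) => (([BB])) => (([SB])) => (([[]B])) => (([[]S])) => (([[][B]])) => (([[][()]]))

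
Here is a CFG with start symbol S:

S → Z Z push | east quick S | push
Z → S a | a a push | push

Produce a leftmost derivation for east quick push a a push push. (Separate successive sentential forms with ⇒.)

S ⇒ east quick S ⇒ east quick Z Z push ⇒ east quick push Z push ⇒ east quick push a a push push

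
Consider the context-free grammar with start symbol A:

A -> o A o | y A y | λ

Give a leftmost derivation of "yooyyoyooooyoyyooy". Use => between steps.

A => yAy   [A -> y A y]
yAy => yoAoy   [A -> o A o]
yoAoy => yooAooy   [A -> o A o]
yooAooy => yooyAyooy   [A -> y A y]
yooyAyooy => yooyyAyyooy   [A -> y A y]
yooyyAyyooy => yooyyoAoyyooy   [A -> o A o]
yooyyoAoyyooy => yooyyoyAyoyyooy   [A -> y A y]
yooyyoyAyoyyooy => yooyyoyoAoyoyyooy   [A -> o A o]
yooyyoyoAoyoyyooy => yooyyoyooAooyoyyooy   [A -> o A o]
yooyyoyooAooyoyyooy => yooyyoyooooyoyyooy   [A -> λ]

A => yAy => yoAoy => yooAooy => yooyAyooy => yooyyAyyooy => yooyyoAoyyooy => yooyyoyAyoyyooy => yooyyoyoAoyoyyooy => yooyyoyooAooyoyyooy => yooyyoyooooyoyyooy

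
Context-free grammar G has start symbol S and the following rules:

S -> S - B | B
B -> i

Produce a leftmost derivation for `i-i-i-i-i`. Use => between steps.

S => S-B   [S -> S - B]
S-B => S-B-B   [S -> S - B]
S-B-B => S-B-B-B   [S -> S - B]
S-B-B-B => S-B-B-B-B   [S -> S - B]
S-B-B-B-B => B-B-B-B-B   [S -> B]
B-B-B-B-B => i-B-B-B-B   [B -> i]
i-B-B-B-B => i-i-B-B-B   [B -> i]
i-i-B-B-B => i-i-i-B-B   [B -> i]
i-i-i-B-B => i-i-i-i-B   [B -> i]
i-i-i-i-B => i-i-i-i-i   [B -> i]

S => S-B => S-B-B => S-B-B-B => S-B-B-B-B => B-B-B-B-B => i-B-B-B-B => i-i-B-B-B => i-i-i-B-B => i-i-i-i-B => i-i-i-i-i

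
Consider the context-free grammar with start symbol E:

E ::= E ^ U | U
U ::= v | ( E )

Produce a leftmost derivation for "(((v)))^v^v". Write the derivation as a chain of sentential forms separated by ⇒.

E⇒E^U⇒E^U^U⇒U^U^U⇒(E)^U^U⇒(U)^U^U⇒((E))^U^U⇒((U))^U^U⇒(((E)))^U^U⇒(((U)))^U^U⇒(((v)))^U^U⇒(((v)))^v^U⇒(((v)))^v^v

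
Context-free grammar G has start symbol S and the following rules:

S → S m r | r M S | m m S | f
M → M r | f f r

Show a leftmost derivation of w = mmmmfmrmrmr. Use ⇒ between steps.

S ⇒ Smr ⇒ Smrmr ⇒ mmSmrmr ⇒ mmmmSmrmr ⇒ mmmmSmrmrmr ⇒ mmmmfmrmrmr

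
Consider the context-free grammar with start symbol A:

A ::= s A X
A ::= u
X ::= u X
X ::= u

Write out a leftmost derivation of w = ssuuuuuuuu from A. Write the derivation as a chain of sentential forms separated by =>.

A=>sAX=>ssAXX=>ssuXX=>ssuuXX=>ssuuuXX=>ssuuuuXX=>ssuuuuuXX=>ssuuuuuuXX=>ssuuuuuuuX=>ssuuuuuuuu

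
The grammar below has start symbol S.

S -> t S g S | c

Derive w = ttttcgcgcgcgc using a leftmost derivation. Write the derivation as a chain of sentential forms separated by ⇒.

S ⇒ tSgS ⇒ ttSgSgS ⇒ tttSgSgSgS ⇒ ttttSgSgSgSgS ⇒ ttttcgSgSgSgS ⇒ ttttcgcgSgSgS ⇒ ttttcgcgcgSgS ⇒ ttttcgcgcgcgS ⇒ ttttcgcgcgcgc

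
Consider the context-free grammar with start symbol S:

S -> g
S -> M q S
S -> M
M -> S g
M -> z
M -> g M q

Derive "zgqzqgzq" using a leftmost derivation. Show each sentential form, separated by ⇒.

S ⇒ MqS ⇒ SgqS ⇒ MgqS ⇒ zgqS ⇒ zgqMqS ⇒ zgqzqS ⇒ zgqzqM ⇒ zgqzqgMq ⇒ zgqzqgzq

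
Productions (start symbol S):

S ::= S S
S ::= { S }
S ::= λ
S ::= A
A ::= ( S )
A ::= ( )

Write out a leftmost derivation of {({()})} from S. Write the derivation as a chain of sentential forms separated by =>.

S=>{S}=>{A}=>{(S)}=>{({S})}=>{({A})}=>{({()})}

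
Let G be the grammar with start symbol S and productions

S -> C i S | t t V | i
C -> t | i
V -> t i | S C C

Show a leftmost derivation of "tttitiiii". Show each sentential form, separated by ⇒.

S ⇒ ttV ⇒ ttSCC ⇒ ttCiSCC ⇒ tttiSCC ⇒ tttiCiSCC ⇒ tttitiSCC ⇒ tttitiiCC ⇒ tttitiiiC ⇒ tttitiiii

S ⇒ ttV   [S -> t t V]
ttV ⇒ ttSCC   [V -> S C C]
ttSCC ⇒ ttCiSCC   [S -> C i S]
ttCiSCC ⇒ tttiSCC   [C -> t]
tttiSCC ⇒ tttiCiSCC   [S -> C i S]
tttiCiSCC ⇒ tttitiSCC   [C -> t]
tttitiSCC ⇒ tttitiiCC   [S -> i]
tttitiiCC ⇒ tttitiiiC   [C -> i]
tttitiiiC ⇒ tttitiiii   [C -> i]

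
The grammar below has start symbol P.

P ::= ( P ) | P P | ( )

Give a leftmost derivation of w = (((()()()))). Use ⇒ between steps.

P ⇒ (P)   [P ::= ( P )]
(P) ⇒ ((P))   [P ::= ( P )]
((P)) ⇒ (((P)))   [P ::= ( P )]
(((P))) ⇒ (((PP)))   [P ::= P P]
(((PP))) ⇒ (((PPP)))   [P ::= P P]
(((PPP))) ⇒ (((()PP)))   [P ::= ( )]
(((()PP))) ⇒ (((()()P)))   [P ::= ( )]
(((()()P))) ⇒ (((()()())))   [P ::= ( )]

P ⇒ (P) ⇒ ((P)) ⇒ (((P))) ⇒ (((PP))) ⇒ (((PPP))) ⇒ (((()PP))) ⇒ (((()()P))) ⇒ (((()()())))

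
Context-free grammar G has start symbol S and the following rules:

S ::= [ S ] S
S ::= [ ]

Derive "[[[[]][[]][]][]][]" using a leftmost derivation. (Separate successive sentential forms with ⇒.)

S⇒[S]S⇒[[S]S]S⇒[[[S]S]S]S⇒[[[[]]S]S]S⇒[[[[]][S]S]S]S⇒[[[[]][[]]S]S]S⇒[[[[]][[]][]]S]S⇒[[[[]][[]][]][]]S⇒[[[[]][[]][]][]][]

S ⇒ [S]S   [S ::= [ S ] S]
[S]S ⇒ [[S]S]S   [S ::= [ S ] S]
[[S]S]S ⇒ [[[S]S]S]S   [S ::= [ S ] S]
[[[S]S]S]S ⇒ [[[[]]S]S]S   [S ::= [ ]]
[[[[]]S]S]S ⇒ [[[[]][S]S]S]S   [S ::= [ S ] S]
[[[[]][S]S]S]S ⇒ [[[[]][[]]S]S]S   [S ::= [ ]]
[[[[]][[]]S]S]S ⇒ [[[[]][[]][]]S]S   [S ::= [ ]]
[[[[]][[]][]]S]S ⇒ [[[[]][[]][]][]]S   [S ::= [ ]]
[[[[]][[]][]][]]S ⇒ [[[[]][[]][]][]][]   [S ::= [ ]]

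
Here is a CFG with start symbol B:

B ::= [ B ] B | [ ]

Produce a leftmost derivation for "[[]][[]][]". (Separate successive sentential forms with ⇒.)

B ⇒ [B]B ⇒ [[]]B ⇒ [[]][B]B ⇒ [[]][[]]B ⇒ [[]][[]][]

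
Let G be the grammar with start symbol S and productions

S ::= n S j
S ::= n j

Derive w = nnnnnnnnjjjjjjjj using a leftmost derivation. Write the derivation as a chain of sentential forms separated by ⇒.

S ⇒ nSj ⇒ nnSjj ⇒ nnnSjjj ⇒ nnnnSjjjj ⇒ nnnnnSjjjjj ⇒ nnnnnnSjjjjjj ⇒ nnnnnnnSjjjjjjj ⇒ nnnnnnnnjjjjjjjj

S ⇒ nSj   [S ::= n S j]
nSj ⇒ nnSjj   [S ::= n S j]
nnSjj ⇒ nnnSjjj   [S ::= n S j]
nnnSjjj ⇒ nnnnSjjjj   [S ::= n S j]
nnnnSjjjj ⇒ nnnnnSjjjjj   [S ::= n S j]
nnnnnSjjjjj ⇒ nnnnnnSjjjjjj   [S ::= n S j]
nnnnnnSjjjjjj ⇒ nnnnnnnSjjjjjjj   [S ::= n S j]
nnnnnnnSjjjjjjj ⇒ nnnnnnnnjjjjjjjj   [S ::= n j]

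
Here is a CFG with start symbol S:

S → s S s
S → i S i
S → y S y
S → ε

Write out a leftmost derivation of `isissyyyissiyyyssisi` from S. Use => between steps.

S => iSi => isSsi => isiSisi => isisSsisi => isissSssisi => isissySyssisi => isissyySyyssisi => isissyyySyyyssisi => isissyyyiSiyyyssisi => isissyyyisSsiyyyssisi => isissyyyissiyyyssisi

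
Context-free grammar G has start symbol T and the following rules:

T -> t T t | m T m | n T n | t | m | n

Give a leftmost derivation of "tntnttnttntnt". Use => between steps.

T=>tTt=>tnTnt=>tntTtnt=>tntnTntnt=>tntntTtntnt=>tntnttTttntnt=>tntnttnttntnt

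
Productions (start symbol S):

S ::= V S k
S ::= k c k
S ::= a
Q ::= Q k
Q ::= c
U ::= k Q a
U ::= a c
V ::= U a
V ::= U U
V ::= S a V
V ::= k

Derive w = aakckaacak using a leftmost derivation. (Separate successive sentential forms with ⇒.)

S ⇒ VSk   [S ::= V S k]
VSk ⇒ SaVSk   [V ::= S a V]
SaVSk ⇒ aaVSk   [S ::= a]
aaVSk ⇒ aaUUSk   [V ::= U U]
aaUUSk ⇒ aakQaUSk   [U ::= k Q a]
aakQaUSk ⇒ aakQkaUSk   [Q ::= Q k]
aakQkaUSk ⇒ aakckaUSk   [Q ::= c]
aakckaUSk ⇒ aakckaacSk   [U ::= a c]
aakckaacSk ⇒ aakckaacak   [S ::= a]

S ⇒ VSk ⇒ SaVSk ⇒ aaVSk ⇒ aaUUSk ⇒ aakQaUSk ⇒ aakQkaUSk ⇒ aakckaUSk ⇒ aakckaacSk ⇒ aakckaacak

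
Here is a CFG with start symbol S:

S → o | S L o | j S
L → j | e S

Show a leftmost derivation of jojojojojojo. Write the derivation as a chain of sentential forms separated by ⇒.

S ⇒ SLo   [S → S L o]
SLo ⇒ SLoLo   [S → S L o]
SLoLo ⇒ SLoLoLo   [S → S L o]
SLoLoLo ⇒ SLoLoLoLo   [S → S L o]
SLoLoLoLo ⇒ jSLoLoLoLo   [S → j S]
jSLoLoLoLo ⇒ jSLoLoLoLoLo   [S → S L o]
jSLoLoLoLoLo ⇒ joLoLoLoLoLo   [S → o]
joLoLoLoLoLo ⇒ jojoLoLoLoLo   [L → j]
jojoLoLoLoLo ⇒ jojojoLoLoLo   [L → j]
jojojoLoLoLo ⇒ jojojojoLoLo   [L → j]
jojojojoLoLo ⇒ jojojojojoLo   [L → j]
jojojojojoLo ⇒ jojojojojojo   [L → j]

S ⇒ SLo ⇒ SLoLo ⇒ SLoLoLo ⇒ SLoLoLoLo ⇒ jSLoLoLoLo ⇒ jSLoLoLoLoLo ⇒ joLoLoLoLoLo ⇒ jojoLoLoLoLo ⇒ jojojoLoLoLo ⇒ jojojojoLoLo ⇒ jojojojojoLo ⇒ jojojojojojo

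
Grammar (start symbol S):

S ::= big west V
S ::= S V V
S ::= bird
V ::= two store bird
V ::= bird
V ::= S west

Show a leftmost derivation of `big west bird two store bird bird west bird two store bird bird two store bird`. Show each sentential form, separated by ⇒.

S ⇒ S V V ⇒ S V V V V ⇒ S V V V V V V ⇒ big west V V V V V V V ⇒ big west bird V V V V V V ⇒ big west bird two store bird V V V V V ⇒ big west bird two store bird S west V V V V ⇒ big west bird two store bird bird west V V V V ⇒ big west bird two store bird bird west bird V V V ⇒ big west bird two store bird bird west bird two store bird V V ⇒ big west bird two store bird bird west bird two store bird bird V ⇒ big west bird two store bird bird west bird two store bird bird two store bird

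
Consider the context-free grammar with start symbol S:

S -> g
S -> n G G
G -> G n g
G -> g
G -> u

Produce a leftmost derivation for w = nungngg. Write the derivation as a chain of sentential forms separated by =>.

S => nGG   [S -> n G G]
nGG => nGngG   [G -> G n g]
nGngG => nGngngG   [G -> G n g]
nGngngG => nungngG   [G -> u]
nungngG => nungngg   [G -> g]

S => nGG => nGngG => nGngngG => nungngG => nungngg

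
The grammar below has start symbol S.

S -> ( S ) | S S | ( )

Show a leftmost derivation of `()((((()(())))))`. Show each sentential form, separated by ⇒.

S ⇒ SS   [S -> S S]
SS ⇒ ()S   [S -> ( )]
()S ⇒ ()(S)   [S -> ( S )]
()(S) ⇒ ()((S))   [S -> ( S )]
()((S)) ⇒ ()(((S)))   [S -> ( S )]
()(((S))) ⇒ ()((((S))))   [S -> ( S )]
()((((S)))) ⇒ ()((((SS))))   [S -> S S]
()((((SS)))) ⇒ ()((((()S))))   [S -> ( )]
()((((()S)))) ⇒ ()((((()(S)))))   [S -> ( S )]
()((((()(S))))) ⇒ ()((((()(())))))   [S -> ( )]

S ⇒ SS ⇒ ()S ⇒ ()(S) ⇒ ()((S)) ⇒ ()(((S))) ⇒ ()((((S)))) ⇒ ()((((SS)))) ⇒ ()((((()S)))) ⇒ ()((((()(S))))) ⇒ ()((((()(())))))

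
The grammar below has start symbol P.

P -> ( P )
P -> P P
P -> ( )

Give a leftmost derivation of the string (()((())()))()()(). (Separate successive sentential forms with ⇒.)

P⇒PP⇒PPP⇒PPPP⇒(P)PPP⇒(PP)PPP⇒(()P)PPP⇒(()(P))PPP⇒(()(PP))PPP⇒(()((P)P))PPP⇒(()((())P))PPP⇒(()((())()))PPP⇒(()((())()))()PP⇒(()((())()))()()P⇒(()((())()))()()()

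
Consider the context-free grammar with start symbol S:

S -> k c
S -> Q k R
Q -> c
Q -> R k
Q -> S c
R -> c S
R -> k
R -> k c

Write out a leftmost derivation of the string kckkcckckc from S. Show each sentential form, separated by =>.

S=>QkR=>RkkR=>kckkR=>kckkcS=>kckkcQkR=>kckkcckR=>kckkcckcS=>kckkcckckc

S => QkR   [S -> Q k R]
QkR => RkkR   [Q -> R k]
RkkR => kckkR   [R -> k c]
kckkR => kckkcS   [R -> c S]
kckkcS => kckkcQkR   [S -> Q k R]
kckkcQkR => kckkcckR   [Q -> c]
kckkcckR => kckkcckcS   [R -> c S]
kckkcckcS => kckkcckckc   [S -> k c]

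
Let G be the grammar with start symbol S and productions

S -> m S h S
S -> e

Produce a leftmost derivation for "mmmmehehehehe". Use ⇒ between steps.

S ⇒ mShS ⇒ mmShShS ⇒ mmmShShShS ⇒ mmmmShShShShS ⇒ mmmmehShShShS ⇒ mmmmehehShShS ⇒ mmmmehehehShS ⇒ mmmmehehehehS ⇒ mmmmehehehehe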